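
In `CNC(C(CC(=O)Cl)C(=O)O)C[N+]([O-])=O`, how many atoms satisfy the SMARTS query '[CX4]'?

5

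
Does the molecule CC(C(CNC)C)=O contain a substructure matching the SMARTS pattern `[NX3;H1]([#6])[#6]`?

Yes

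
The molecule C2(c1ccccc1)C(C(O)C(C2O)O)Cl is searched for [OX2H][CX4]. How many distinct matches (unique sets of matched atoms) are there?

3

[OX2H][CX4] is the SMARTS for an aliphatic alcohol: a hydroxyl oxygen bound to an sp3 (X4) carbon.
The molecule carries 3 separate instances of a hydroxyl group (-OH) meeting every constraint; each maps to a distinct set of atoms, giving 3 matches.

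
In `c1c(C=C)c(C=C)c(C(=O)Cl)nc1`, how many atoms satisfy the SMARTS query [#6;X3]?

10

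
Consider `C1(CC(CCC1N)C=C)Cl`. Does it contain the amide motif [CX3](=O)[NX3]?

The pattern [CX3](=O)[NX3] describes a carbonyl carbon bonded to a trivalent nitrogen — an amide.
The closest candidate here is a primary amino group (-NH2), but the -NH2 is not attached to a carbonyl carbon. No other fragment satisfies the full query, so there is no match.

No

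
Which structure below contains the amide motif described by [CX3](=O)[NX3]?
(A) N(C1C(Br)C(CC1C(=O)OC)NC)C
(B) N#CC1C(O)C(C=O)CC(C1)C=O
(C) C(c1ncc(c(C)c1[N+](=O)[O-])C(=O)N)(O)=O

[CX3](=O)[NX3] describes a carbonyl carbon bonded to a trivalent nitrogen (an amide).
(A) has a methyl-ester group (-C(=O)OCH3) but the carbonyl is bonded to O, not to an NX3 nitrogen.
(B) has a nitrile (-C#N) but the nitrile N is NX1 (triple-bonded), not NX3.
(C) contains a primary amide (-C(=O)NH2), which satisfies every atom and bond constraint.
So the answer is (C).

C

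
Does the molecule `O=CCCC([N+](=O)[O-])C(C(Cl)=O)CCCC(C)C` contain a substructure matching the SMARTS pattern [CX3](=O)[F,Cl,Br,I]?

Yes

The pattern [CX3](=O)[F,Cl,Br,I] describes a carbonyl carbon bonded to a halogen — an acyl halide.
The molecule carries an acyl chloride (-C(=O)Cl), whose atoms satisfy every constraint of the query, so the pattern matches.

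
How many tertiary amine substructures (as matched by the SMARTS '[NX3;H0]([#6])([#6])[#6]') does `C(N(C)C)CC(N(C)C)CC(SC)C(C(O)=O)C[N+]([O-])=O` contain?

[NX3;H0]([#6])([#6])[#6] is the SMARTS for a tertiary amine: a trivalent nitrogen with no H, bonded to three carbons.
The molecule carries 2 separate instances of a dimethylamino group (-N(CH3)2) meeting every constraint; each maps to a distinct set of atoms, giving 2 matches.

2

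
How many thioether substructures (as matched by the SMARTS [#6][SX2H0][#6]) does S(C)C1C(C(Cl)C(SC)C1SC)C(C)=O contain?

3

[#6][SX2H0][#6] is the SMARTS for a thioether: an aliphatic sulfur bridging two carbons with no H on the sulfur.
The molecule carries 3 separate instances of a methylthio ether (-SCH3) meeting every constraint; each maps to a distinct set of atoms, giving 3 matches.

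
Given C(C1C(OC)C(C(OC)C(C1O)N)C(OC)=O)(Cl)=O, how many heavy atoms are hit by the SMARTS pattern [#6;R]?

6

The query [#6;R] means: carbon that is part of a ring.
Check the 19 heavy atoms by environment: 6× C (in 6-ring) → match; 6× O (acyclic) → no; 5× C (acyclic) → no; 1× Cl (acyclic) → no; 1× N (acyclic) → no.
That gives 6 matching atoms.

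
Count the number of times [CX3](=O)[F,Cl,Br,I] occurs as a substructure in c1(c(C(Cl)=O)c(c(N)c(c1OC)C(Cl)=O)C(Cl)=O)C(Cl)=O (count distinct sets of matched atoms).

[CX3](=O)[F,Cl,Br,I] is the SMARTS for an acyl halide: a carbonyl carbon bonded to a halogen.
The molecule carries 4 separate instances of an acyl chloride (-C(=O)Cl) meeting every constraint; each maps to a distinct set of atoms, giving 4 matches.

4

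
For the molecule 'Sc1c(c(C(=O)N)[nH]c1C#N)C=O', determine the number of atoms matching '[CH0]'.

2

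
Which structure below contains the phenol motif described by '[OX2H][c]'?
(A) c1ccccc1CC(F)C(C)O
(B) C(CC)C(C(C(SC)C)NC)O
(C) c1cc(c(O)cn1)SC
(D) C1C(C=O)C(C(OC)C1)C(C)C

C

[OX2H][c] describes a hydroxyl oxygen attached to an aromatic carbon (a phenol).
(A) has a hydroxyl group (-OH) but the -OH is on an aliphatic carbon, not an aromatic c.
(B) has a hydroxyl group (-OH) but the -OH is on an aliphatic carbon, not an aromatic c.
(C) contains a hydroxyl group (-OH), which satisfies every atom and bond constraint.
(D) has a methoxy ether (-OCH3) but the oxygen has H0, not H1.
So the answer is (C).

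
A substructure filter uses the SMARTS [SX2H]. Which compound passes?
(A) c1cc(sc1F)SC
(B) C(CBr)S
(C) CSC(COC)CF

[SX2H] describes an aliphatic sulfur with two connections, one being H (a thiol).
(A) has a methylthio ether (-SCH3) but the sulfur has H0 (bonded to two carbons), not H1.
(B) contains a thiol (-SH), which satisfies every atom and bond constraint.
(C) has a methylthio ether (-SCH3) but the sulfur has H0 (bonded to two carbons), not H1.
So the answer is (B).

B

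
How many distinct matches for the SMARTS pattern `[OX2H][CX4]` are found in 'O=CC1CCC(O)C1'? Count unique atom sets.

1

[OX2H][CX4] is the SMARTS for an aliphatic alcohol: a hydroxyl oxygen bound to an sp3 (X4) carbon.
Exactly one fragment in the molecule meets all constraints, giving 1 match.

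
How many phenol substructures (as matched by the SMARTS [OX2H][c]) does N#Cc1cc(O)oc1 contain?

1

[OX2H][c] is the SMARTS for a phenol: a hydroxyl oxygen attached to an aromatic carbon.
Exactly one fragment in the molecule meets all constraints, giving 1 match.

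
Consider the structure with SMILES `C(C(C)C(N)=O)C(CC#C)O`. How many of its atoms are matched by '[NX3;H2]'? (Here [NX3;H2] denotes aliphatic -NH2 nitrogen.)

1

The query [NX3;H2] means: aliphatic N with 3 total connections, two of them H — an -NH2 nitrogen (amine or amide).
Check the 11 heavy atoms by environment: 2× C (H2, X4) → no; 2× C (H1, X4) → no; 1× C (H3, X4) → no; 1× C (H0, X2) → no; 1× C (H1, X2) → no; 1× O (H1, X2) → no; 1× C (H0, X3) → no; 1× O (H0, X1) → no; 1× N (H2, X3) → match.
That gives 1 matching atom.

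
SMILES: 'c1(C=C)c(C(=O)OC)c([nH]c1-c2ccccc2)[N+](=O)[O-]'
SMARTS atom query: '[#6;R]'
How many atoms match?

10

The query [#6;R] means: carbon that is part of a ring.
Check the 20 heavy atoms by environment: 1× n (aromatic, in 5-ring) → no; 4× c (aromatic, in 5-ring) → match; 4× C (acyclic) → no; 3× O (acyclic) → no; 6× c (aromatic, in 6-ring) → match; 1× N (charge +1, acyclic) → no; 1× O (charge -1, acyclic) → no.
Summing the matching environments: 4 + 6 = 10 matching atoms.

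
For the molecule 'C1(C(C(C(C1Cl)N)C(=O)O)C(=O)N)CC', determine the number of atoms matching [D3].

The query [D3] means: atom with exactly three heavy-atom neighbours.
Check the 15 heavy atoms by environment: 7× C (D3) → match; 1× C (D2) → no; 1× C (D1) → no; 2× N (D1) → no; 1× Cl (D1) → no; 3× O (D1) → no.
That gives 7 matching atoms.

7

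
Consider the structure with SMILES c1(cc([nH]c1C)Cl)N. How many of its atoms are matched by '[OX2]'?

0

The query [OX2] means: aliphatic oxygen with two total connections — ether, hydroxyl, or ester single-bond O.
Check the 8 heavy atoms by environment: 1× n (aromatic, X3) → no; 4× c (aromatic, X3) → no; 1× C (X4) → no; 1× N (X3) → no; 1× Cl (X1) → no.
No environment satisfies the query, so 0 matching atoms.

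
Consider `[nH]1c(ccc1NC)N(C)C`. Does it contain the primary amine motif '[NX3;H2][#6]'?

No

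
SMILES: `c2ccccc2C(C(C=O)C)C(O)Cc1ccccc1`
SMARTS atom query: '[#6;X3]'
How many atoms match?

13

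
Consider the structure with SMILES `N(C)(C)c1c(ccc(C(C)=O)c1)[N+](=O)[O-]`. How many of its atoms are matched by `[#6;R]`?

6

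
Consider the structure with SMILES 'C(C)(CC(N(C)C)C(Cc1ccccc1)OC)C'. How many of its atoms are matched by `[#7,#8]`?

2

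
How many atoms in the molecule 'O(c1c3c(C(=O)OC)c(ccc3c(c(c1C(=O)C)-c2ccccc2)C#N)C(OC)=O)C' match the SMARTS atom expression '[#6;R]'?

16

The query [#6;R] means: carbon that is part of a ring.
Check the 31 heavy atoms by environment: 16× c (aromatic, in 6-ring) → match; 8× C (acyclic) → no; 1× N (acyclic) → no; 6× O (acyclic) → no.
That gives 16 matching atoms.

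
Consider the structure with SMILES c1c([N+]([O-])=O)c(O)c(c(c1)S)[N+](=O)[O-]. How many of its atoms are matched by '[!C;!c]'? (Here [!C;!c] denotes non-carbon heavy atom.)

8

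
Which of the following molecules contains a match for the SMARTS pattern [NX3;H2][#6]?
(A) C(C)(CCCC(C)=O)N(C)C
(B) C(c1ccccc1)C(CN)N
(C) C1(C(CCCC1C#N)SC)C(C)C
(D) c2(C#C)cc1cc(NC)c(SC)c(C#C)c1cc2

B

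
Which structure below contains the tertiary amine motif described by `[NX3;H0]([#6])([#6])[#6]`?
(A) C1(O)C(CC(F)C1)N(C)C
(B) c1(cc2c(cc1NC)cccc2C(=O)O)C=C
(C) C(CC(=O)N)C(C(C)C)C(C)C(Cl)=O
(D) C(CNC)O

[NX3;H0]([#6])([#6])[#6] describes a trivalent nitrogen with no H, bonded to three carbons (a tertiary amine).
(A) contains a dimethylamino group (-N(CH3)2), which satisfies every atom and bond constraint.
(B) has an N-methylamino group (-NHCH3) but the nitrogen still has one H (H1), not H0.
(C) has a primary amide (-C(=O)NH2) but the amide nitrogen has H2 and only one carbon neighbour.
(D) has an N-methylamino group (-NHCH3) but the nitrogen still has one H (H1), not H0.
So the answer is (A).

A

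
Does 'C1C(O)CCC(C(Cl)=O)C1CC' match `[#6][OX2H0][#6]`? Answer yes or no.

No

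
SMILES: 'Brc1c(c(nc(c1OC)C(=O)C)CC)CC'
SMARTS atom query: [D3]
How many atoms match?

The query [D3] means: atom with exactly three heavy-atom neighbours.
Check the 16 heavy atoms by environment: 1× n (aromatic, D2) → no; 5× c (aromatic, D3) → match; 1× C (D3) → match; 1× O (D1) → no; 4× C (D1) → no; 1× Br (D1) → no; 1× O (D2) → no; 2× C (D2) → no.
Summing the matching environments: 5 + 1 = 6 matching atoms.

6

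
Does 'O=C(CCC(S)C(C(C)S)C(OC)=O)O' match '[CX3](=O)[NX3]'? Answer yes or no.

No

The pattern [CX3](=O)[NX3] describes a carbonyl carbon bonded to a trivalent nitrogen — an amide.
The closest candidate here is a carboxylic acid group (-C(=O)OH), but the carbonyl is bonded to O, not to an NX3 nitrogen. No other fragment satisfies the full query, so there is no match.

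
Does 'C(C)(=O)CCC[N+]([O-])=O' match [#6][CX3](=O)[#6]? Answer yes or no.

Yes

The pattern [#6][CX3](=O)[#6] describes a carbonyl carbon (no H) flanked by two carbons — a ketone.
The molecule carries an acetyl/ketone group (-C(=O)CH3), whose atoms satisfy every constraint of the query, so the pattern matches.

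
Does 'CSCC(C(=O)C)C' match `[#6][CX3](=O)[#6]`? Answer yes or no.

Yes

The pattern [#6][CX3](=O)[#6] describes a carbonyl carbon (no H) flanked by two carbons — a ketone.
The molecule carries an acetyl/ketone group (-C(=O)CH3), whose atoms satisfy every constraint of the query, so the pattern matches.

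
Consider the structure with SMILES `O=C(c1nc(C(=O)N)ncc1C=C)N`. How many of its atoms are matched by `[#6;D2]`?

2

The query [#6;D2] means: any carbon bonded to exactly two heavy atoms.
Check the 14 heavy atoms by environment: 2× n (aromatic, D2) → no; 3× c (aromatic, D3) → no; 1× c (aromatic, D2) → match; 2× C (D3) → no; 2× O (D1) → no; 2× N (D1) → no; 1× C (D2) → match; 1× C (D1) → no.
Summing the matching environments: 1 + 1 = 2 matching atoms.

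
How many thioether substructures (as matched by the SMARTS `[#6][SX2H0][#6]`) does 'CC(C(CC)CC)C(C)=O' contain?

[#6][SX2H0][#6] is the SMARTS for a thioether: an aliphatic sulfur bridging two carbons with no H on the sulfur.
No fragment in the molecule satisfies every constraint, giving 0 matches.

0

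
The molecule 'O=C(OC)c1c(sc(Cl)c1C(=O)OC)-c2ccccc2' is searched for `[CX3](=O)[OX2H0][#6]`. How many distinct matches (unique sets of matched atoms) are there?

2

[CX3](=O)[OX2H0][#6] is the SMARTS for an ester: a carbonyl carbon bonded to an oxygen that is itself bonded to carbon (no H on that O).
The molecule carries 2 separate instances of a methyl-ester group (-C(=O)OCH3) meeting every constraint; each maps to a distinct set of atoms, giving 2 matches.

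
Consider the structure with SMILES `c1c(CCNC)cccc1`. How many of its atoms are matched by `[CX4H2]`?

2

The query [CX4H2] means: sp3 carbon (X4) with exactly two hydrogens.
Check the 10 heavy atoms by environment: 2× C (H2, X4) → match; 1× c (aromatic, H0, X3) → no; 5× c (aromatic, H1, X3) → no; 1× N (H1, X3) → no; 1× C (H3, X4) → no.
That gives 2 matching atoms.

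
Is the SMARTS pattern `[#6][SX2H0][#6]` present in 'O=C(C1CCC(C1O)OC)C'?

No

The pattern [#6][SX2H0][#6] describes an aliphatic sulfur bridging two carbons with no H on the sulfur — a thioether.
The closest candidate here is a methoxy ether (-OCH3), but the bridging atom is O, not S. No other fragment satisfies the full query, so there is no match.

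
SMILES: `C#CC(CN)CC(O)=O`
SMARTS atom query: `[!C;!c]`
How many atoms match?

The query [!C;!c] means: neither aliphatic nor aromatic carbon — same as [!#6].
Check the 9 heavy atoms by environment: 6× C → no; 1× N → match; 2× O → match.
Summing the matching environments: 1 + 2 = 3 matching atoms.

3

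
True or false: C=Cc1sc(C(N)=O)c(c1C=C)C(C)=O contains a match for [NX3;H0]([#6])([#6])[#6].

False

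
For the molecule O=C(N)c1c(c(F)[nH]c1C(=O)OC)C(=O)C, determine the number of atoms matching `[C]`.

The query [C] means: uppercase C matches aliphatic (non-aromatic) carbon only.
Check the 16 heavy atoms by environment: 1× n (aromatic) → no; 4× c (aromatic) → no; 5× C → match; 4× O → no; 1× N → no; 1× F → no.
That gives 5 matching atoms.

5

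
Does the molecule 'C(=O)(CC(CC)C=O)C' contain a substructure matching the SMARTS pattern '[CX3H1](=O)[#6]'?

Yes

The pattern [CX3H1](=O)[#6] describes an sp2 carbon with one H, double-bonded to O and single-bonded to carbon — an aldehyde.
The molecule carries an aldehyde (-CHO), whose atoms satisfy every constraint of the query, so the pattern matches.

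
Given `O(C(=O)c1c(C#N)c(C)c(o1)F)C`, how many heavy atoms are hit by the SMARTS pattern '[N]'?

The query [N] means: uppercase N matches aliphatic (non-aromatic) nitrogen only.
Check the 13 heavy atoms by environment: 1× o (aromatic) → no; 4× c (aromatic) → no; 1× F → no; 4× C → no; 2× O → no; 1× N → match.
That gives 1 matching atom.

1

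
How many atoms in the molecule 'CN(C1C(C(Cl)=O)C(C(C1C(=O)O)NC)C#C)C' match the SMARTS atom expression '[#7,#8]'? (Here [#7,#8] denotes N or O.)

The query [#7,#8] means: nitrogen or oxygen (comma = OR).
Check the 18 heavy atoms by environment: 12× C → no; 3× O → match; 1× Cl → no; 2× N → match.
Summing the matching environments: 3 + 2 = 5 matching atoms.

5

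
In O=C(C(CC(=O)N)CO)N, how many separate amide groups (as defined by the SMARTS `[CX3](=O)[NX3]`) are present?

2

[CX3](=O)[NX3] is the SMARTS for an amide: a carbonyl carbon bonded to a trivalent nitrogen.
The molecule carries 2 separate instances of a primary amide (-C(=O)NH2) meeting every constraint; each maps to a distinct set of atoms, giving 2 matches.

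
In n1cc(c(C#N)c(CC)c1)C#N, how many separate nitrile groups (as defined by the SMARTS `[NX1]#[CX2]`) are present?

[NX1]#[CX2] is the SMARTS for a nitrile: a nitrogen triple-bonded to a two-connected carbon.
The molecule carries 2 separate instances of a nitrile (-C#N) meeting every constraint; each maps to a distinct set of atoms, giving 2 matches.

2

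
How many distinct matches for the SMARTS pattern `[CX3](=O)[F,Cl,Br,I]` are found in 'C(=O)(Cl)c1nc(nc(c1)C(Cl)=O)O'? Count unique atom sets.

[CX3](=O)[F,Cl,Br,I] is the SMARTS for an acyl halide: a carbonyl carbon bonded to a halogen.
The molecule carries 2 separate instances of an acyl chloride (-C(=O)Cl) meeting every constraint; each maps to a distinct set of atoms, giving 2 matches.

2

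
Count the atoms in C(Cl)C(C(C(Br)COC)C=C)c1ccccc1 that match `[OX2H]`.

The query [OX2H] means: aliphatic oxygen with two connections, one of which is H — an -OH oxygen.
Check the 17 heavy atoms by environment: 2× C (H2, X4) → no; 3× C (H1, X4) → no; 1× c (aromatic, H0, X3) → no; 5× c (aromatic, H1, X3) → no; 1× Br (H0, X1) → no; 1× C (H1, X3) → no; 1× C (H2, X3) → no; 1× O (H0, X2) → no; 1× C (H3, X4) → no; 1× Cl (H0, X1) → no.
No environment satisfies the query, so 0 matching atoms.

0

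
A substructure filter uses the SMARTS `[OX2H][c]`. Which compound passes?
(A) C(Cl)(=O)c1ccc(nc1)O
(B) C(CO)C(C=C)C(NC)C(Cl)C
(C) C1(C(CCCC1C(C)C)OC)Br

[OX2H][c] describes a hydroxyl oxygen attached to an aromatic carbon (a phenol).
(A) contains a hydroxyl group (-OH), which satisfies every atom and bond constraint.
(B) has a hydroxyl group (-OH) but the -OH is on an aliphatic carbon, not an aromatic c.
(C) has a methoxy ether (-OCH3) but the oxygen has H0, not H1.
So the answer is (A).

A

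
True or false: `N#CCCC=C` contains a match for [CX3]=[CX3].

The pattern [CX3]=[CX3] describes a non-aromatic C=C double bond between two sp2 carbons — an alkene.
The molecule carries a vinyl group (-CH=CH2), whose atoms satisfy every constraint of the query, so the pattern matches.

True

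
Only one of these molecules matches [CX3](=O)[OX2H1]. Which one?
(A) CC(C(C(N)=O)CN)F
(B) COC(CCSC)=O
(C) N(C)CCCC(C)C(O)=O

C

[CX3](=O)[OX2H1] describes an sp2 carbon double-bonded to O and single-bonded to an -OH oxygen (a carboxylic acid).
(A) has a primary amide (-C(=O)NH2) but the carbonyl is bonded to N, not to an -OH oxygen.
(B) has a methyl-ester group (-C(=O)OCH3) but the singly-bonded O has no H (OX2H0, not OX2H1).
(C) contains a carboxylic acid group (-C(=O)OH), which satisfies every atom and bond constraint.
So the answer is (C).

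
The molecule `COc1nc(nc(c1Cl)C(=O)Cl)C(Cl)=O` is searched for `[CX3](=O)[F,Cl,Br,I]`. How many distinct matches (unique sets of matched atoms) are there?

2

[CX3](=O)[F,Cl,Br,I] is the SMARTS for an acyl halide: a carbonyl carbon bonded to a halogen.
The molecule carries 2 separate instances of an acyl chloride (-C(=O)Cl) meeting every constraint; each maps to a distinct set of atoms, giving 2 matches.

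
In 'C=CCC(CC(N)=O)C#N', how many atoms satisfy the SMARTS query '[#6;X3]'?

3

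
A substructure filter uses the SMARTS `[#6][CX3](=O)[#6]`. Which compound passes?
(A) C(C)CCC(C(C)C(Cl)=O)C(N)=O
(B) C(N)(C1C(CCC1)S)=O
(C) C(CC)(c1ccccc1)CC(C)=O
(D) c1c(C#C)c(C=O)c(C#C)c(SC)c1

C

[#6][CX3](=O)[#6] describes a carbonyl carbon (no H) flanked by two carbons (a ketone).
(A) has a primary amide (-C(=O)NH2) but one neighbour of the carbonyl carbon is N, not C.
(B) has a primary amide (-C(=O)NH2) but one neighbour of the carbonyl carbon is N, not C.
(C) contains an acetyl/ketone group (-C(=O)CH3), which satisfies every atom and bond constraint.
(D) has an aldehyde (-CHO) but the carbonyl carbon has H1, so it is not flanked by two carbons.
So the answer is (C).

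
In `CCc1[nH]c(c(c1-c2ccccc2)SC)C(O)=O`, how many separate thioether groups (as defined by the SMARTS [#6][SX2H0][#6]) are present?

1

[#6][SX2H0][#6] is the SMARTS for a thioether: an aliphatic sulfur bridging two carbons with no H on the sulfur.
Exactly one fragment in the molecule meets all constraints, giving 1 match.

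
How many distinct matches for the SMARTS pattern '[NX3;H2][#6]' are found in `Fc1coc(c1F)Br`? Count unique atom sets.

0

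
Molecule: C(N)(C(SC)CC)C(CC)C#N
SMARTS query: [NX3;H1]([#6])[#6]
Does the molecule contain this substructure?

The pattern [NX3;H1]([#6])[#6] describes a trivalent nitrogen with one H, bonded to two carbons — a secondary amine.
The closest candidate here is a primary amino group (-NH2), but the nitrogen has H2 and only one carbon neighbour. No other fragment satisfies the full query, so there is no match.

No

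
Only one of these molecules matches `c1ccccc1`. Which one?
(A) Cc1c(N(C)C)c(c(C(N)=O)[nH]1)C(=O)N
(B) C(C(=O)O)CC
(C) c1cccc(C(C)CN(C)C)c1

c1ccccc1 describes six aromatic carbons in a ring (a benzene ring).
(A) has a methyl group (-CH3) but no six-membered all-carbon aromatic ring is present.
(B) has a methyl group (-CH3) but no six-membered all-carbon aromatic ring is present.
(C) contains a phenyl ring, which satisfies every atom and bond constraint.
So the answer is (C).

C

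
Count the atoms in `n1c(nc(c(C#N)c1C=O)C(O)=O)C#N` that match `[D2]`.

The query [D2] means: atom with exactly two heavy-atom neighbours.
Check the 15 heavy atoms by environment: 2× n (aromatic, D2) → match; 4× c (aromatic, D3) → no; 1× C (D3) → no; 3× O (D1) → no; 3× C (D2) → match; 2× N (D1) → no.
Summing the matching environments: 2 + 3 = 5 matching atoms.

5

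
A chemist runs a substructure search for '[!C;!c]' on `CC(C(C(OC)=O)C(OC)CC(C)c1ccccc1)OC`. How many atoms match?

The query [!C;!c] means: neither aliphatic nor aromatic carbon — same as [!#6].
Check the 21 heavy atoms by environment: 11× C → no; 4× O → match; 6× c (aromatic) → no.
That gives 4 matching atoms.

4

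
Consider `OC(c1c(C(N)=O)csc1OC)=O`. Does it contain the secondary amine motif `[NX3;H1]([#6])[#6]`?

No

The pattern [NX3;H1]([#6])[#6] describes a trivalent nitrogen with one H, bonded to two carbons — a secondary amine.
The closest candidate here is a primary amide (-C(=O)NH2), but the -C(=O)NH2 nitrogen has H2, not H1. No other fragment satisfies the full query, so there is no match.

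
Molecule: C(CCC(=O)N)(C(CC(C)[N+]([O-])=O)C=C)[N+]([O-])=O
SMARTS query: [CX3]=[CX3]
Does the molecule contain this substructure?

Yes

The pattern [CX3]=[CX3] describes a non-aromatic C=C double bond between two sp2 carbons — an alkene.
The molecule carries a vinyl group (-CH=CH2), whose atoms satisfy every constraint of the query, so the pattern matches.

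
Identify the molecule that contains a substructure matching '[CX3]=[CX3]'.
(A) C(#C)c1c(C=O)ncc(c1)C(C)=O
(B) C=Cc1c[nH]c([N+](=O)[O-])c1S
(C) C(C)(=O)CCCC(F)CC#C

[CX3]=[CX3] describes a non-aromatic C=C double bond between two sp2 carbons (an alkene).
(A) has an ethynyl group (-C#CH) but the C-C bond is a triple bond, not a double bond.
(B) contains a vinyl group (-CH=CH2), which satisfies every atom and bond constraint.
(C) has an ethynyl group (-C#CH) but the C-C bond is a triple bond, not a double bond.
So the answer is (B).

B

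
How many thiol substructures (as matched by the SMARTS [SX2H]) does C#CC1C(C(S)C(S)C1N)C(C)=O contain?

2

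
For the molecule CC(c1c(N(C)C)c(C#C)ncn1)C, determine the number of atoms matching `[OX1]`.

0

The query [OX1] means: aliphatic oxygen with one total connection — typically a carbonyl =O or an oxide.
Check the 14 heavy atoms by environment: 2× n (aromatic, X2) → no; 4× c (aromatic, X3) → no; 5× C (X4) → no; 1× N (X3) → no; 2× C (X2) → no.
No environment satisfies the query, so 0 matching atoms.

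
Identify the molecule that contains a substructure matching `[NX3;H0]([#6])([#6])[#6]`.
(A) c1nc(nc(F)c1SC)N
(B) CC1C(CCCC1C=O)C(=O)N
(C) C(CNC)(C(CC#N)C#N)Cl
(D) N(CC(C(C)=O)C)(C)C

D

[NX3;H0]([#6])([#6])[#6] describes a trivalent nitrogen with no H, bonded to three carbons (a tertiary amine).
(A) has a primary amino group (-NH2) but the nitrogen has H2, not H0 with three carbons.
(B) has a primary amide (-C(=O)NH2) but the amide nitrogen has H2 and only one carbon neighbour.
(C) has an N-methylamino group (-NHCH3) but the nitrogen still has one H (H1), not H0.
(D) contains a dimethylamino group (-N(CH3)2), which satisfies every atom and bond constraint.
So the answer is (D).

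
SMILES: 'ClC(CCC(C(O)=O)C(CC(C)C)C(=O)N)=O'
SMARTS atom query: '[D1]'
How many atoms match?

8

Check the 17 heavy atoms by environment: 3× C (D2) → no; 6× C (D3) → no; 4× O (D1) → match; 1× N (D1) → match; 1× Cl (D1) → match; 2× C (D1) → match.
Summing the matching environments: 4 + 1 + 1 + 2 = 8 matching atoms.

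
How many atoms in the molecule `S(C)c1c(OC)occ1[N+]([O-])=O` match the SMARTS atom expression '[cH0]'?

The query [cH0] means: aromatic carbon with no attached hydrogen (substituted or ring-fusion).
Check the 12 heavy atoms by environment: 1× o (aromatic, H0) → no; 3× c (aromatic, H0) → match; 1× c (aromatic, H1) → no; 1× S (H0) → no; 2× C (H3) → no; 2× O (H0) → no; 1× N (charge +1, H0) → no; 1× O (charge -1, H0) → no.
That gives 3 matching atoms.

3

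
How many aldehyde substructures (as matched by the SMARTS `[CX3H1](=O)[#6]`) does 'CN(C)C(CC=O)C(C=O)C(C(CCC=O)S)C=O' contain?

[CX3H1](=O)[#6] is the SMARTS for an aldehyde: an sp2 carbon with one H, double-bonded to O and single-bonded to carbon.
The molecule carries 4 separate instances of an aldehyde (-CHO) meeting every constraint; each maps to a distinct set of atoms, giving 4 matches.

4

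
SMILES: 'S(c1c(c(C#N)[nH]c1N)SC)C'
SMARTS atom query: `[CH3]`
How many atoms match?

2

The query [CH3] means: aliphatic carbon with exactly three hydrogens.
Check the 12 heavy atoms by environment: 1× n (aromatic, H1) → no; 4× c (aromatic, H0) → no; 1× C (H0) → no; 1× N (H0) → no; 2× S (H0) → no; 2× C (H3) → match; 1× N (H2) → no.
That gives 2 matching atoms.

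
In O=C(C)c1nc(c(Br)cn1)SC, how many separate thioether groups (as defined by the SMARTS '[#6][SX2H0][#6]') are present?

1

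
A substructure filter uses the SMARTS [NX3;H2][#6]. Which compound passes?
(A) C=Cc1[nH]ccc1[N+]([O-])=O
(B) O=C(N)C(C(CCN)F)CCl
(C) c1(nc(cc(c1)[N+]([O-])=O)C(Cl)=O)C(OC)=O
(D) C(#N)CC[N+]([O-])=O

[NX3;H2][#6] describes a trivalent nitrogen with two H attached to carbon (a primary amine).
(A) has a nitro group (-[N+](=O)[O-]) but the nitrogen is [N+] with no H, not NX3H2.
(B) contains a primary amino group (-NH2), which satisfies every atom and bond constraint.
(C) has a nitro group (-[N+](=O)[O-]) but the nitrogen is [N+] with no H, not NX3H2.
(D) has a nitro group (-[N+](=O)[O-]) but the nitrogen is [N+] with no H, not NX3H2.
So the answer is (B).

B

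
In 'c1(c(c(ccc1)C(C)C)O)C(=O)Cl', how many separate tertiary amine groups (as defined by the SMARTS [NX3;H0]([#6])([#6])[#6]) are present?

0

[NX3;H0]([#6])([#6])[#6] is the SMARTS for a tertiary amine: a trivalent nitrogen with no H, bonded to three carbons.
No fragment in the molecule satisfies every constraint, giving 0 matches.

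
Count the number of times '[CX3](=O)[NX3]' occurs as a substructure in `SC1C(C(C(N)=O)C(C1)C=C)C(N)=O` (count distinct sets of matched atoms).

[CX3](=O)[NX3] is the SMARTS for an amide: a carbonyl carbon bonded to a trivalent nitrogen.
The molecule carries 2 separate instances of a primary amide (-C(=O)NH2) meeting every constraint; each maps to a distinct set of atoms, giving 2 matches.

2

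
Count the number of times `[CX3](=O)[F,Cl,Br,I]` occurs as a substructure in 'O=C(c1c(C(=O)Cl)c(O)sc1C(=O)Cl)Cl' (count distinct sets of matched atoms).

3

[CX3](=O)[F,Cl,Br,I] is the SMARTS for an acyl halide: a carbonyl carbon bonded to a halogen.
The molecule carries 3 separate instances of an acyl chloride (-C(=O)Cl) meeting every constraint; each maps to a distinct set of atoms, giving 3 matches.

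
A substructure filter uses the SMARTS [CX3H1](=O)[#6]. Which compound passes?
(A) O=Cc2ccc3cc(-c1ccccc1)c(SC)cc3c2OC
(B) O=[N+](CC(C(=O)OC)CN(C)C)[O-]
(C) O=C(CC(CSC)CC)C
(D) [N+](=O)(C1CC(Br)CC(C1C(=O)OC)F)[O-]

[CX3H1](=O)[#6] describes an sp2 carbon with one H, double-bonded to O and single-bonded to carbon (an aldehyde).
(A) contains an aldehyde (-CHO), which satisfies every atom and bond constraint.
(B) has a methyl-ester group (-C(=O)OCH3) but the carbonyl carbon has H0, not H1.
(C) has an acetyl/ketone group (-C(=O)CH3) but the carbonyl carbon has H0 (two carbon neighbours), not H1.
(D) has a methyl-ester group (-C(=O)OCH3) but the carbonyl carbon has H0, not H1.
So the answer is (A).

A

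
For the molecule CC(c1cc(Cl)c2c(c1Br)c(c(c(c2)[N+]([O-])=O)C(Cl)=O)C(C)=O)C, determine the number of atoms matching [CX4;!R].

4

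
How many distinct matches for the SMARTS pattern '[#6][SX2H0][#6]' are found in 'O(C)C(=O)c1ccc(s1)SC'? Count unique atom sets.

[#6][SX2H0][#6] is the SMARTS for a thioether: an aliphatic sulfur bridging two carbons with no H on the sulfur.
Exactly one fragment in the molecule meets all constraints, giving 1 match.

1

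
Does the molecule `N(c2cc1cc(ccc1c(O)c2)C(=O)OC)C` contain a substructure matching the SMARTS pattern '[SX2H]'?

The pattern [SX2H] describes an aliphatic sulfur with two connections, one being H — a thiol.
The closest candidate here is a hydroxyl group (-OH), but it is an -OH, not an -SH. No other fragment satisfies the full query, so there is no match.

No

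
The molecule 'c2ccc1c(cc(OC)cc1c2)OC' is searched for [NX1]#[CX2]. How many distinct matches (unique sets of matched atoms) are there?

0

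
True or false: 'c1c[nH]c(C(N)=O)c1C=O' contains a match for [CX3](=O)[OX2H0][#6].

False

The pattern [CX3](=O)[OX2H0][#6] describes a carbonyl carbon bonded to an oxygen that is itself bonded to carbon (no H on that O) — an ester.
The closest candidate here is a primary amide (-C(=O)NH2), but the carbonyl is bonded to N, not to an O-C linkage. No other fragment satisfies the full query, so there is no match.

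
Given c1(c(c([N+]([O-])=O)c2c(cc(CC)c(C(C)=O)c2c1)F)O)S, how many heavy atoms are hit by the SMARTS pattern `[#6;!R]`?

4

The query [#6;!R] means: carbon not in any ring.
Check the 21 heavy atoms by environment: 10× c (aromatic, in 6-ring) → no; 1× F (acyclic) → no; 1× N (charge +1, acyclic) → no; 1× O (charge -1, acyclic) → no; 3× O (acyclic) → no; 4× C (acyclic) → match; 1× S (acyclic) → no.
That gives 4 matching atoms.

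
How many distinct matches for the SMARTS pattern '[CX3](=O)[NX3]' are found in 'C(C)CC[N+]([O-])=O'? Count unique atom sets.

[CX3](=O)[NX3] is the SMARTS for an amide: a carbonyl carbon bonded to a trivalent nitrogen.
No fragment in the molecule satisfies every constraint, giving 0 matches.

0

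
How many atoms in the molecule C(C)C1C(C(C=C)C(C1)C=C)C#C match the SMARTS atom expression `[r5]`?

5

The query [r5] means: r5 matches atoms in a five-membered ring.
Check the 13 heavy atoms by environment: 5× C (in 5-ring) → match; 8× C (acyclic) → no.
That gives 5 matching atoms.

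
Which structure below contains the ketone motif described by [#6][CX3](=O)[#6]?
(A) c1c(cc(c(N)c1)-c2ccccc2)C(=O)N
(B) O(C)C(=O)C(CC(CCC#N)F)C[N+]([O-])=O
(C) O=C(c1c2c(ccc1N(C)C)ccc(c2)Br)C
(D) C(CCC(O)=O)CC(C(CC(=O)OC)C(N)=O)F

C

[#6][CX3](=O)[#6] describes a carbonyl carbon (no H) flanked by two carbons (a ketone).
(A) has a primary amide (-C(=O)NH2) but one neighbour of the carbonyl carbon is N, not C.
(B) has a methyl-ester group (-C(=O)OCH3) but one neighbour of the carbonyl carbon is O, not C.
(C) contains an acetyl/ketone group (-C(=O)CH3), which satisfies every atom and bond constraint.
(D) has a carboxylic acid group (-C(=O)OH) but one neighbour of the carbonyl carbon is O, not C.
So the answer is (C).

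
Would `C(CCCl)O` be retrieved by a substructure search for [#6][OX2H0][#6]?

No

The pattern [#6][OX2H0][#6] describes an aliphatic oxygen bridging two carbons with no H on the oxygen — an ether.
The closest candidate here is a hydroxyl group (-OH), but the oxygen has H1, not H0 bridging two carbons. No other fragment satisfies the full query, so there is no match.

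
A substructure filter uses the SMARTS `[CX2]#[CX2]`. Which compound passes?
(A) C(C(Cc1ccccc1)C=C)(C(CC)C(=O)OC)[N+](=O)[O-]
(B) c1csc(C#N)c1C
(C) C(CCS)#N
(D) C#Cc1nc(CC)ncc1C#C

[CX2]#[CX2] describes a carbon-carbon triple bond (an alkyne).
(A) has a vinyl group (-CH=CH2) but the C=C is a double bond; both carbons are CX3, not CX2.
(B) has a nitrile (-C#N) but the triple bond is C#N, not C#C.
(C) has a nitrile (-C#N) but the triple bond is C#N, not C#C.
(D) contains an ethynyl group (-C#CH), which satisfies every atom and bond constraint.
So the answer is (D).

D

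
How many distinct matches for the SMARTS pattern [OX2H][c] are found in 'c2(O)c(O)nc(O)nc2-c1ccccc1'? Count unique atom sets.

[OX2H][c] is the SMARTS for a phenol: a hydroxyl oxygen attached to an aromatic carbon.
The molecule carries 3 separate instances of a hydroxyl group (-OH) meeting every constraint; each maps to a distinct set of atoms, giving 3 matches.

3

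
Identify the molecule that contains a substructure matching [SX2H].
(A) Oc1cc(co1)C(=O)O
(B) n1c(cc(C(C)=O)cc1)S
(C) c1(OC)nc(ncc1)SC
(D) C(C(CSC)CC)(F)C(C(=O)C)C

B

[SX2H] describes an aliphatic sulfur with two connections, one being H (a thiol).
(A) has a hydroxyl group (-OH) but it is an -OH, not an -SH.
(B) contains a thiol (-SH), which satisfies every atom and bond constraint.
(C) has a methylthio ether (-SCH3) but the sulfur has H0 (bonded to two carbons), not H1.
(D) has a methylthio ether (-SCH3) but the sulfur has H0 (bonded to two carbons), not H1.
So the answer is (B).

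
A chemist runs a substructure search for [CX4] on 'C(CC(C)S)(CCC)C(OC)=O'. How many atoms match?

Check the 12 heavy atoms by environment: 8× C (X4) → match; 1× C (X3) → no; 1× O (X1) → no; 1× O (X2) → no; 1× S (X2) → no.
That gives 8 matching atoms.

8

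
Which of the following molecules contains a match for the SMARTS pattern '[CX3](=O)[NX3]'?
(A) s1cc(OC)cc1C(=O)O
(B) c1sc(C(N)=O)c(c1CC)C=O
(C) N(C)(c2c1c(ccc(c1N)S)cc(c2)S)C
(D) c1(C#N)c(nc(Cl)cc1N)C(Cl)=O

[CX3](=O)[NX3] describes a carbonyl carbon bonded to a trivalent nitrogen (an amide).
(A) has a carboxylic acid group (-C(=O)OH) but the carbonyl is bonded to O, not to an NX3 nitrogen.
(B) contains a primary amide (-C(=O)NH2), which satisfies every atom and bond constraint.
(C) has a primary amino group (-NH2) but the -NH2 is not attached to a carbonyl carbon.
(D) has a nitrile (-C#N) but the nitrile N is NX1 (triple-bonded), not NX3.
So the answer is (B).

B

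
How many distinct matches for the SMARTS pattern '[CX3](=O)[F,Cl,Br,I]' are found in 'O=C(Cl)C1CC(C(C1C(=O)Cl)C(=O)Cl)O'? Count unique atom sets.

3

[CX3](=O)[F,Cl,Br,I] is the SMARTS for an acyl halide: a carbonyl carbon bonded to a halogen.
The molecule carries 3 separate instances of an acyl chloride (-C(=O)Cl) meeting every constraint; each maps to a distinct set of atoms, giving 3 matches.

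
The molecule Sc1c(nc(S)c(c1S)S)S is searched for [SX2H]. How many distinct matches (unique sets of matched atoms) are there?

[SX2H] is the SMARTS for a thiol: an aliphatic sulfur with two connections, one being H.
The molecule carries 5 separate instances of a thiol (-SH) meeting every constraint; each maps to a distinct set of atoms, giving 5 matches.

5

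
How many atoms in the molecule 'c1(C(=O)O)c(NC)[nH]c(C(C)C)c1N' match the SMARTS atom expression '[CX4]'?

4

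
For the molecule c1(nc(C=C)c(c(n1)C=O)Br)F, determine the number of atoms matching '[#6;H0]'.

Check the 12 heavy atoms by environment: 2× n (aromatic, H0) → no; 4× c (aromatic, H0) → match; 2× C (H1) → no; 1× C (H2) → no; 1× O (H0) → no; 1× F (H0) → no; 1× Br (H0) → no.
That gives 4 matching atoms.

4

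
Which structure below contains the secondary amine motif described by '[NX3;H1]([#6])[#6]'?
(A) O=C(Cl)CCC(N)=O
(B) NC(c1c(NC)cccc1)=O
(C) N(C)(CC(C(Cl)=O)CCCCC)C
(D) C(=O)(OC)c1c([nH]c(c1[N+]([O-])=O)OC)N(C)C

[NX3;H1]([#6])[#6] describes a trivalent nitrogen with one H, bonded to two carbons (a secondary amine).
(A) has a primary amide (-C(=O)NH2) but the -C(=O)NH2 nitrogen has H2, not H1.
(B) contains an N-methylamino group (-NHCH3), which satisfies every atom and bond constraint.
(C) has a dimethylamino group (-N(CH3)2) but the nitrogen has H0, not H1.
(D) has a dimethylamino group (-N(CH3)2) but the nitrogen has H0, not H1.
So the answer is (B).

B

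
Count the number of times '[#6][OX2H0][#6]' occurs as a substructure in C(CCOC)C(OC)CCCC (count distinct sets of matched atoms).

2

[#6][OX2H0][#6] is the SMARTS for an ether: an aliphatic oxygen bridging two carbons with no H on the oxygen.
The molecule carries 2 separate instances of a methoxy ether (-OCH3) meeting every constraint; each maps to a distinct set of atoms, giving 2 matches.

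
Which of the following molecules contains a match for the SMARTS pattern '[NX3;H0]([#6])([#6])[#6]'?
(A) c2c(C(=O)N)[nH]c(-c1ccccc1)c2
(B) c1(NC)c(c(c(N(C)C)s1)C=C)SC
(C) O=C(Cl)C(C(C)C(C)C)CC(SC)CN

B

[NX3;H0]([#6])([#6])[#6] describes a trivalent nitrogen with no H, bonded to three carbons (a tertiary amine).
(A) has a primary amide (-C(=O)NH2) but the amide nitrogen has H2 and only one carbon neighbour.
(B) contains a dimethylamino group (-N(CH3)2), which satisfies every atom and bond constraint.
(C) has a primary amino group (-NH2) but the nitrogen has H2, not H0 with three carbons.
So the answer is (B).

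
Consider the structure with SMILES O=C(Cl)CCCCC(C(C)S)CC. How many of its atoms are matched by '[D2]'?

5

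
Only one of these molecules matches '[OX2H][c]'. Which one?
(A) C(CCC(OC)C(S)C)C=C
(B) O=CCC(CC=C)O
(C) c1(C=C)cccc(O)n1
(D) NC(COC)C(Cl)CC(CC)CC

C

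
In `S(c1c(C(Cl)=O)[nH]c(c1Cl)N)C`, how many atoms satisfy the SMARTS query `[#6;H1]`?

0

The query [#6;H1] means: any carbon bearing exactly one hydrogen.
Check the 12 heavy atoms by environment: 1× n (aromatic, H1) → no; 4× c (aromatic, H0) → no; 2× Cl (H0) → no; 1× S (H0) → no; 1× C (H3) → no; 1× N (H2) → no; 1× C (H0) → no; 1× O (H0) → no.
No environment satisfies the query, so 0 matching atoms.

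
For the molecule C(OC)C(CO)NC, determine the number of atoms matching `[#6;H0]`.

0

The query [#6;H0] means: any carbon with no attached hydrogen.
Check the 8 heavy atoms by environment: 2× C (H2) → no; 1× C (H1) → no; 1× N (H1) → no; 2× C (H3) → no; 1× O (H1) → no; 1× O (H0) → no.
No environment satisfies the query, so 0 matching atoms.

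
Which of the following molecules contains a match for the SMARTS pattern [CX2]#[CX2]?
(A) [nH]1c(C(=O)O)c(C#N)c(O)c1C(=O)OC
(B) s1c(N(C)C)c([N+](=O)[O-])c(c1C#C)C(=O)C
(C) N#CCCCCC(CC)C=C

[CX2]#[CX2] describes a carbon-carbon triple bond (an alkyne).
(A) has a nitrile (-C#N) but the triple bond is C#N, not C#C.
(B) contains an ethynyl group (-C#CH), which satisfies every atom and bond constraint.
(C) has a nitrile (-C#N) but the triple bond is C#N, not C#C.
So the answer is (B).

B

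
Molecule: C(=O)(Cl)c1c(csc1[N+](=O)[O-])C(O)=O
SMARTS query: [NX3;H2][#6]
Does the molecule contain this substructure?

No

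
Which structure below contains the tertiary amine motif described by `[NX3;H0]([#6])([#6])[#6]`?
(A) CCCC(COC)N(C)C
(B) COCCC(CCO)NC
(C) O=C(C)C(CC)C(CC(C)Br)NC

A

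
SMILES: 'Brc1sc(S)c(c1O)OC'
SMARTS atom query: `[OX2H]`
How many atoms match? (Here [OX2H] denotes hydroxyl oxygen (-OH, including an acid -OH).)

1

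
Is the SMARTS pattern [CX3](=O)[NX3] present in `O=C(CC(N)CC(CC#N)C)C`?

No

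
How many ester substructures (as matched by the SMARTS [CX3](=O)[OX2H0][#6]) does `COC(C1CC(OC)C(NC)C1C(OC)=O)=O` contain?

2

[CX3](=O)[OX2H0][#6] is the SMARTS for an ester: a carbonyl carbon bonded to an oxygen that is itself bonded to carbon (no H on that O).
The molecule carries 2 separate instances of a methyl-ester group (-C(=O)OCH3) meeting every constraint; each maps to a distinct set of atoms, giving 2 matches.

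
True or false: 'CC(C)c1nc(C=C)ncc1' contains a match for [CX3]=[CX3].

True

The pattern [CX3]=[CX3] describes a non-aromatic C=C double bond between two sp2 carbons — an alkene.
The molecule carries a vinyl group (-CH=CH2), whose atoms satisfy every constraint of the query, so the pattern matches.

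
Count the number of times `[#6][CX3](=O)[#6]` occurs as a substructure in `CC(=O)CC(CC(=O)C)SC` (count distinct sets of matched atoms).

[#6][CX3](=O)[#6] is the SMARTS for a ketone: a carbonyl carbon (no H) flanked by two carbons.
The molecule carries 2 separate instances of an acetyl/ketone group (-C(=O)CH3) meeting every constraint; each maps to a distinct set of atoms, giving 2 matches.

2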